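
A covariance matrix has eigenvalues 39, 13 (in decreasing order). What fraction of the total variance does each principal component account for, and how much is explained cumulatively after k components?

Step 1 — total variance = trace(Sigma) = Σ λ_i = 39 + 13 = 52.

Step 2 — fraction explained by component i = λ_i / Σ λ:
  PC1: 39/52 = 0.75
  PC2: 13/52 = 0.25

Step 3 — cumulative fraction after k components = (λ_1 + ... + λ_k) / Σ λ:
  k = 1: 39/52 = 0.75
  k = 2: (39 + 13)/52 = 52/52 = 1

Summary (fraction, with percent):

explained: PC1 0.75 (75%), PC2 0.25 (25%);  cumulative: 0.75, 1


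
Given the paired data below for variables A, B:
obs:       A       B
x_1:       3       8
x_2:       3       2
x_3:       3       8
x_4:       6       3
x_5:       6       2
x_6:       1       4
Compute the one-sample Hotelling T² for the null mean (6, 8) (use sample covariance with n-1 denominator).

Step 1 — sample mean vector:
  mean(A) = (3 + 3 + 3 + 6 + 6 + 1) / 6 = 22/6 = 3.6667
  mean(B) = (8 + 2 + 8 + 3 + 2 + 4) / 6 = 27/6 = 4.5
  x̄ = (3.6667, 4.5),  deviation x̄ - mu_0 = (3.6667, 4.5) - (6, 8) = (-2.3333, -3.5).

Step 2 — sample covariance matrix, S[i,j] = (1/(n-1)) · Σ_k (x_{k,i} - mean_i) · (x_{k,j} - mean_j), divisor n-1 = 5:
  S[A,A] = ((-0.6667)·(-0.6667) + (-0.6667)·(-0.6667) + (-0.6667)·(-0.6667) + (2.3333)·(2.3333) + (2.3333)·(2.3333) + (-2.6667)·(-2.6667)) / 5 = 19.3333/5 = 3.8667
  S[A,B] = ((-0.6667)·(3.5) + (-0.6667)·(-2.5) + (-0.6667)·(3.5) + (2.3333)·(-1.5) + (2.3333)·(-2.5) + (-2.6667)·(-0.5)) / 5 = -11/5 = -2.2
  S[B,B] = ((3.5)·(3.5) + (-2.5)·(-2.5) + (3.5)·(3.5) + (-1.5)·(-1.5) + (-2.5)·(-2.5) + (-0.5)·(-0.5)) / 5 = 39.5/5 = 7.9
  S = [[3.8667, -2.2],
 [-2.2, 7.9]].

Step 3 — invert S. det(S) = 3.8667·7.9 - (-2.2)² = 25.7067.
  S^{-1} = (1/det) · [[d, -b], [-b, a]] = [[0.3073, 0.0856],
 [0.0856, 0.1504]].

Step 4 — quadratic form (x̄ - mu_0)^T · S^{-1} · (x̄ - mu_0):
  S^{-1} · (x̄ - mu_0) = (-1.0166, -0.7261),
  (x̄ - mu_0)^T · [...] = (-2.3333)·(-1.0166) + (-3.5)·(-0.7261) = 4.9136.

Step 5 — scale by n: T² = 6 · 4.9136 = 29.4813.

T² ≈ 29.4813


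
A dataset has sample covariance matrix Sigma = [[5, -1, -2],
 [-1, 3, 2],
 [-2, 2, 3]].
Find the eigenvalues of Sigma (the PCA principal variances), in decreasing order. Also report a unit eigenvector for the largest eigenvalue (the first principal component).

Step 1 — characteristic polynomial p(λ) = det(λI - Sigma) = λ³ - tr·λ² + c_1·λ - det, where tr = trace, c_1 = sum of the principal 2×2 minors, det = det(Sigma):
  tr = 5 + 3 + 3 = 11,
  c_1 = (5·3 - (-1)²) + (5·3 - (-2)²) + (3·3 - (2)²) = 14 + 11 + 5 = 30,
  det = 5·(3·3 - (2)²) - (-1)·((-1)·3 - (2)·(-2)) + (-2)·((-1)·(2) - 3·(-2)) = 5·(5) - (-1)·(1) + (-2)·(4) = 18.
  So p(λ) = λ³ - 11λ² + 30λ - 18.
Step 2 — look for an integer root (rational root theorem: any rational root is an integer divisor of 18). Testing λ = 3:
  p(3) = 27 - 99 + 90 - 18 = 0  ✓
  Dividing out (λ - 3): p(λ) = (λ - 3)(λ² - 8λ + 6).
Step 3 — remaining eigenvalues from the quadratic λ² - 8λ + 6 = 0:
  Δ = 8² - 4·6 = 64 - 24 = 40,  λ = (8 ± √40)/2 = (8 ± 6.3246)/2 ≈ 7.1623 or 0.8377.
  Sorted: λ_1 = 7.1623,  λ_2 = 3,  λ_3 = 0.8377  (check: sum = 11 = tr ✓).

Step 4 — unit eigenvector for λ_1 ≈ 7.1623: v spans the null space of (Sigma - λ_1 I), whose rows are
  r_1 = (-2.1623, -1, -2),  r_2 = (-1, -4.1623, 2),  r_3 = (-2, 2, -4.1623).
  v is orthogonal to every row, so take v ∝ r_1 × r_2 = ((-1)·(2) - (-2)·(-4.1623), (-2)·(-1) - (-2.1623)·(2), (-2.1623)·(-4.1623) - (-1)·(-1)) ≈ (-10.3246, 6.3246, 8).
  Rescale (multiply by -1 so the first nonzero entry is positive): u = (10.3246, -6.3246, -8).
  ||u|| = √((10.3246)² + (-6.3246)² + (-8)²) = √(210.5964) ≈ 14.5119,  v_1 = u/||u|| ≈ (0.7115, -0.4358, -0.5513) (||v_1|| = 1).

λ_1 = 7.1623,  λ_2 = 3,  λ_3 = 0.8377;  v_1 ≈ (0.7115, -0.4358, -0.5513)


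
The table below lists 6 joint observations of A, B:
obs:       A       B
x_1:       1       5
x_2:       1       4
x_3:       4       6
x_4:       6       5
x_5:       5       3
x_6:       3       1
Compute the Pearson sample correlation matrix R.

Step 1 — column means:
  mean(A) = (1 + 1 + 4 + 6 + 5 + 3) / 6 = 20/6 = 3.3333
  mean(B) = (5 + 4 + 6 + 5 + 3 + 1) / 6 = 24/6 = 4

Step 2 — sample variances and covariances s[i,j] = (1/(n-1)) · Σ_k (x_{k,i} - mean_i) · (x_{k,j} - mean_j), with n-1 = 5:
  s[A,A] = ((-2.3333)·(-2.3333) + (-2.3333)·(-2.3333) + (0.6667)·(0.6667) + (2.6667)·(2.6667) + (1.6667)·(1.6667) + (-0.3333)·(-0.3333)) / 5 = 21.3333/5 = 4.2667
  s[A,B] = ((-2.3333)·(1) + (-2.3333)·(0) + (0.6667)·(2) + (2.6667)·(1) + (1.6667)·(-1) + (-0.3333)·(-3)) / 5 = 1/5 = 0.2
  s[B,B] = ((1)·(1) + (0)·(0) + (2)·(2) + (1)·(1) + (-1)·(-1) + (-3)·(-3)) / 5 = 16/5 = 3.2
  Sample standard deviations s_i = √(s[i,i]):
  s(A) = √(4.2667) = 2.0656
  s(B) = √(3.2) = 1.7889

Step 3 — r_{ij} = s_{ij} / (s_i · s_j):
  r[A,A] = 1 (diagonal).
  r[A,B] = 0.2 / (2.0656 · 1.7889) = 0.2 / 3.695 = 0.0541
  r[B,B] = 1 (diagonal).

R is symmetric with unit diagonal. Assembling:

R = [[1, 0.0541],
 [0.0541, 1]]


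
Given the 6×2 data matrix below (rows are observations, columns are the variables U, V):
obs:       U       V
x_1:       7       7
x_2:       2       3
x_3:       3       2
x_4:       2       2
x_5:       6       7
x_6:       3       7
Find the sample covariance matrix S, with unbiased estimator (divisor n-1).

Step 1 — column means:
  mean(U) = (7 + 2 + 3 + 2 + 6 + 3) / 6 = 23/6 = 3.8333
  mean(V) = (7 + 3 + 2 + 2 + 7 + 7) / 6 = 28/6 = 4.6667

Step 2 — sample covariance S[i,j] = (1/(n-1)) · Σ_k (x_{k,i} - mean_i) · (x_{k,j} - mean_j), with n-1 = 5.
  S[U,U] = ((3.1667)·(3.1667) + (-1.8333)·(-1.8333) + (-0.8333)·(-0.8333) + (-1.8333)·(-1.8333) + (2.1667)·(2.1667) + (-0.8333)·(-0.8333)) / 5 = 22.8333/5 = 4.5667
  S[U,V] = ((3.1667)·(2.3333) + (-1.8333)·(-1.6667) + (-0.8333)·(-2.6667) + (-1.8333)·(-2.6667) + (2.1667)·(2.3333) + (-0.8333)·(2.3333)) / 5 = 20.6667/5 = 4.1333
  S[V,V] = ((2.3333)·(2.3333) + (-1.6667)·(-1.6667) + (-2.6667)·(-2.6667) + (-2.6667)·(-2.6667) + (2.3333)·(2.3333) + (2.3333)·(2.3333)) / 5 = 33.3333/5 = 6.6667

S is symmetric (S[j,i] = S[i,j]). Assembling:

S = [[4.5667, 4.1333],
 [4.1333, 6.6667]]


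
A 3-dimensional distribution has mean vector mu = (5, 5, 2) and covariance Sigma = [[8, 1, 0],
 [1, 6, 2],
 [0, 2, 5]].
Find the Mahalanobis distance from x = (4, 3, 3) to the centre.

Step 1 — centre the observation: (x - mu) = (-1, -2, 1).

Step 2 — invert Sigma (cofactor / det for 3×3, or solve directly):
  Sigma^{-1} = [[0.1281, -0.0246, 0.0099],
 [-0.0246, 0.197, -0.0788],
 [0.0099, -0.0788, 0.2315]].

Step 3 — form the quadratic (x - mu)^T · Sigma^{-1} · (x - mu):
  Sigma^{-1} · (x - mu) = (-0.069, -0.4483, 0.3793).
  (x - mu)^T · [Sigma^{-1} · (x - mu)] = (-1)·(-0.069) + (-2)·(-0.4483) + (1)·(0.3793) = 1.3448.

Step 4 — take square root: d = √(1.3448) ≈ 1.1597.

d(x, mu) = √(1.3448) ≈ 1.1597


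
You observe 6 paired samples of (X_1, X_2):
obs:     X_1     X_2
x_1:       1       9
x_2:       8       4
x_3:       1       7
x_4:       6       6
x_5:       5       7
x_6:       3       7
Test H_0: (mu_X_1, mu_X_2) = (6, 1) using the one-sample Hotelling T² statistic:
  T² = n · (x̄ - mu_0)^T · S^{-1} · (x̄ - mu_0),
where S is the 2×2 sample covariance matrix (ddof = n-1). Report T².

Step 1 — sample mean vector:
  mean(X_1) = (1 + 8 + 1 + 6 + 5 + 3) / 6 = 24/6 = 4
  mean(X_2) = (9 + 4 + 7 + 6 + 7 + 7) / 6 = 40/6 = 6.6667
  x̄ = (4, 6.6667),  deviation x̄ - mu_0 = (4, 6.6667) - (6, 1) = (-2, 5.6667).

Step 2 — sample covariance matrix, S[i,j] = (1/(n-1)) · Σ_k (x_{k,i} - mean_i) · (x_{k,j} - mean_j), divisor n-1 = 5:
  S[X_1,X_1] = ((-3)·(-3) + (4)·(4) + (-3)·(-3) + (2)·(2) + (1)·(1) + (-1)·(-1)) / 5 = 40/5 = 8
  S[X_1,X_2] = ((-3)·(2.3333) + (4)·(-2.6667) + (-3)·(0.3333) + (2)·(-0.6667) + (1)·(0.3333) + (-1)·(0.3333)) / 5 = -20/5 = -4
  S[X_2,X_2] = ((2.3333)·(2.3333) + (-2.6667)·(-2.6667) + (0.3333)·(0.3333) + (-0.6667)·(-0.6667) + (0.3333)·(0.3333) + (0.3333)·(0.3333)) / 5 = 13.3333/5 = 2.6667
  S = [[8, -4],
 [-4, 2.6667]].

Step 3 — invert S. det(S) = 8·2.6667 - (-4)² = 5.3333.
  S^{-1} = (1/det) · [[d, -b], [-b, a]] = [[0.5, 0.75],
 [0.75, 1.5]].

Step 4 — quadratic form (x̄ - mu_0)^T · S^{-1} · (x̄ - mu_0):
  S^{-1} · (x̄ - mu_0) = (3.25, 7),
  (x̄ - mu_0)^T · [...] = (-2)·(3.25) + (5.6667)·(7) = 33.1667.

Step 5 — scale by n: T² = 6 · 33.1667 = 199.

T² ≈ 199


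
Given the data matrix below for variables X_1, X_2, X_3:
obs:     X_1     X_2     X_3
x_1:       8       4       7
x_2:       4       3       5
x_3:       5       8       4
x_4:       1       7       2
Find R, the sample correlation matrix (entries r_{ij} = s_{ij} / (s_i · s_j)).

Step 1 — column means:
  mean(X_1) = (8 + 4 + 5 + 1) / 4 = 18/4 = 4.5
  mean(X_2) = (4 + 3 + 8 + 7) / 4 = 22/4 = 5.5
  mean(X_3) = (7 + 5 + 4 + 2) / 4 = 18/4 = 4.5

Step 2 — sample variances and covariances s[i,j] = (1/(n-1)) · Σ_k (x_{k,i} - mean_i) · (x_{k,j} - mean_j), with n-1 = 3:
  s[X_1,X_1] = ((3.5)·(3.5) + (-0.5)·(-0.5) + (0.5)·(0.5) + (-3.5)·(-3.5)) / 3 = 25/3 = 8.3333
  s[X_1,X_2] = ((3.5)·(-1.5) + (-0.5)·(-2.5) + (0.5)·(2.5) + (-3.5)·(1.5)) / 3 = -8/3 = -2.6667
  s[X_1,X_3] = ((3.5)·(2.5) + (-0.5)·(0.5) + (0.5)·(-0.5) + (-3.5)·(-2.5)) / 3 = 17/3 = 5.6667
  s[X_2,X_2] = ((-1.5)·(-1.5) + (-2.5)·(-2.5) + (2.5)·(2.5) + (1.5)·(1.5)) / 3 = 17/3 = 5.6667
  s[X_2,X_3] = ((-1.5)·(2.5) + (-2.5)·(0.5) + (2.5)·(-0.5) + (1.5)·(-2.5)) / 3 = -10/3 = -3.3333
  s[X_3,X_3] = ((2.5)·(2.5) + (0.5)·(0.5) + (-0.5)·(-0.5) + (-2.5)·(-2.5)) / 3 = 13/3 = 4.3333
  Sample standard deviations s_i = √(s[i,i]):
  s(X_1) = √(8.3333) = 2.8868
  s(X_2) = √(5.6667) = 2.3805
  s(X_3) = √(4.3333) = 2.0817

Step 3 — r_{ij} = s_{ij} / (s_i · s_j):
  r[X_1,X_1] = 1 (diagonal).
  r[X_1,X_2] = -2.6667 / (2.8868 · 2.3805) = -2.6667 / 6.8718 = -0.3881
  r[X_1,X_3] = 5.6667 / (2.8868 · 2.0817) = 5.6667 / 6.0093 = 0.943
  r[X_2,X_2] = 1 (diagonal).
  r[X_2,X_3] = -3.3333 / (2.3805 · 2.0817) = -3.3333 / 4.9554 = -0.6727
  r[X_3,X_3] = 1 (diagonal).

R is symmetric with unit diagonal. Assembling:

R = [[1, -0.3881, 0.943],
 [-0.3881, 1, -0.6727],
 [0.943, -0.6727, 1]]


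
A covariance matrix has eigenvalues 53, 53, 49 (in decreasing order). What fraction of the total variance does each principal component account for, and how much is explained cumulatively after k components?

Step 1 — total variance = trace(Sigma) = Σ λ_i = 53 + 53 + 49 = 155.

Step 2 — fraction explained by component i = λ_i / Σ λ:
  PC1: 53/155 = 0.3419
  PC2: 53/155 = 0.3419
  PC3: 49/155 = 0.3161

Step 3 — cumulative fraction after k components = (λ_1 + ... + λ_k) / Σ λ:
  k = 1: 53/155 = 0.3419
  k = 2: (53 + 53)/155 = 106/155 = 0.6839
  k = 3: (53 + 53 + 49)/155 = 155/155 = 1

Summary (fraction, with percent):

explained: PC1 0.3419 (34.19%), PC2 0.3419 (34.19%), PC3 0.3161 (31.61%);  cumulative: 0.3419, 0.6839, 1


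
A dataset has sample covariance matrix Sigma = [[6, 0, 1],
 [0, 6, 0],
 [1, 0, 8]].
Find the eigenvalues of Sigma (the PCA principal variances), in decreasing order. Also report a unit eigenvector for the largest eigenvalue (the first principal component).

Step 1 — characteristic polynomial p(λ) = det(λI - Sigma) = λ³ - tr·λ² + c_1·λ - det, where tr = trace, c_1 = sum of the principal 2×2 minors, det = det(Sigma):
  tr = 6 + 6 + 8 = 20,
  c_1 = (6·6 - (0)²) + (6·8 - (1)²) + (6·8 - (0)²) = 36 + 47 + 48 = 131,
  det = 6·(6·8 - (0)²) - (0)·((0)·8 - (0)·(1)) + (1)·((0)·(0) - 6·(1)) = 6·(48) - (0)·(0) + (1)·(-6) = 282.
  So p(λ) = λ³ - 20λ² + 131λ - 282.
Step 2 — look for an integer root (rational root theorem: any rational root is an integer divisor of 282). Testing λ = 6:
  p(6) = 216 - 720 + 786 - 282 = 0  ✓
  Dividing out (λ - 6): p(λ) = (λ - 6)(λ² - 14λ + 47).
Step 3 — remaining eigenvalues from the quadratic λ² - 14λ + 47 = 0:
  Δ = 14² - 4·47 = 196 - 188 = 8,  λ = (14 ± √8)/2 = (14 ± 2.8284)/2 ≈ 8.4142 or 5.5858.
  Sorted: λ_1 = 8.4142,  λ_2 = 6,  λ_3 = 5.5858  (check: sum = 20 = tr ✓).

Step 4 — unit eigenvector for λ_1 ≈ 8.4142: v spans the null space of (Sigma - λ_1 I), whose rows are
  r_1 = (-2.4142, 0, 1),  r_2 = (0, -2.4142, 0),  r_3 = (1, 0, -0.4142).
  v is orthogonal to every row, so take v ∝ r_1 × r_2 = ((0)·(0) - (1)·(-2.4142), (1)·(0) - (-2.4142)·(0), (-2.4142)·(-2.4142) - (0)·(0)) ≈ (2.4142, 0, 5.8284).
  Let u = (2.4142, 0, 5.8284).
  ||u|| = √((2.4142)² + (0)² + (5.8284)²) = √(39.799) ≈ 6.3086,  v_1 = u/||u|| ≈ (0.3827, 0, 0.9239) (||v_1|| = 1).

λ_1 = 8.4142,  λ_2 = 6,  λ_3 = 5.5858;  v_1 ≈ (0.3827, 0, 0.9239)


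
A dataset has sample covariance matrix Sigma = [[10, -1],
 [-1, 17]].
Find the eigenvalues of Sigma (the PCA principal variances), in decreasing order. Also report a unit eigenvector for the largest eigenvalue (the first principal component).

Step 1 — characteristic polynomial of 2×2 Sigma:
  det(Sigma - λI) = λ² - trace · λ + det = 0.
  trace = 10 + 17 = 27, det = 10·17 - (-1)² = 169.
Step 2 — discriminant:
  Δ = trace² - 4·det = 729 - 676 = 53.
Step 3 — eigenvalues:
  λ = (trace ± √Δ)/2 = (27 ± 7.2801)/2,
  λ_1 = 17.1401,  λ_2 = 9.8599.

Step 4 — unit eigenvector for λ_1: solve (Sigma - λ_1 I)v = 0. First row:
  (10 - 17.1401)·v_x + (-1)·v_y = 0, i.e. (-7.1401)·v_x + (-1)·v_y = 0,
  so v ∝ (b, λ_1 - a) = (-1, 7.1401); multiply by -1 so the first entry is positive: u = (1, -7.1401).
  ||u|| = √((1)² + (-7.1401)²) = √(51.9804) ≈ 7.2097,
  v_1 = u/||u|| ≈ (0.1387, -0.9903) (||v_1|| = 1).

λ_1 = 17.1401,  λ_2 = 9.8599;  v_1 ≈ (0.1387, -0.9903)


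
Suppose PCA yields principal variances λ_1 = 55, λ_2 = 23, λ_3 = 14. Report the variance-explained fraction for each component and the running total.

Step 1 — total variance = trace(Sigma) = Σ λ_i = 55 + 23 + 14 = 92.

Step 2 — fraction explained by component i = λ_i / Σ λ:
  PC1: 55/92 = 0.5978
  PC2: 23/92 = 0.25
  PC3: 14/92 = 0.1522

Step 3 — cumulative fraction after k components = (λ_1 + ... + λ_k) / Σ λ:
  k = 1: 55/92 = 0.5978
  k = 2: (55 + 23)/92 = 78/92 = 0.8478
  k = 3: (55 + 23 + 14)/92 = 92/92 = 1

Summary (fraction, with percent):

explained: PC1 0.5978 (59.78%), PC2 0.25 (25%), PC3 0.1522 (15.22%);  cumulative: 0.5978, 0.8478, 1


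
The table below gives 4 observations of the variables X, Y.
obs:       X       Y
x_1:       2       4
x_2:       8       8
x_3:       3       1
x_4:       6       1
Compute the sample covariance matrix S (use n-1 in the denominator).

Step 1 — column means:
  mean(X) = (2 + 8 + 3 + 6) / 4 = 19/4 = 4.75
  mean(Y) = (4 + 8 + 1 + 1) / 4 = 14/4 = 3.5

Step 2 — sample covariance S[i,j] = (1/(n-1)) · Σ_k (x_{k,i} - mean_i) · (x_{k,j} - mean_j), with n-1 = 3.
  S[X,X] = ((-2.75)·(-2.75) + (3.25)·(3.25) + (-1.75)·(-1.75) + (1.25)·(1.25)) / 3 = 22.75/3 = 7.5833
  S[X,Y] = ((-2.75)·(0.5) + (3.25)·(4.5) + (-1.75)·(-2.5) + (1.25)·(-2.5)) / 3 = 14.5/3 = 4.8333
  S[Y,Y] = ((0.5)·(0.5) + (4.5)·(4.5) + (-2.5)·(-2.5) + (-2.5)·(-2.5)) / 3 = 33/3 = 11

S is symmetric (S[j,i] = S[i,j]). Assembling:

S = [[7.5833, 4.8333],
 [4.8333, 11]]


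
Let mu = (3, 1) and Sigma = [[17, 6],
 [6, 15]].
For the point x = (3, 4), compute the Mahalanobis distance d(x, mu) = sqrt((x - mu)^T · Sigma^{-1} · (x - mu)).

Step 1 — centre the observation: (x - mu) = (0, 3).

Step 2 — invert Sigma. det(Sigma) = 17·15 - (6)² = 219.
  Sigma^{-1} = (1/det) · [[d, -b], [-b, a]] = [[0.0685, -0.0274],
 [-0.0274, 0.0776]].

Step 3 — form the quadratic (x - mu)^T · Sigma^{-1} · (x - mu):
  Sigma^{-1} · (x - mu) = (-0.0822, 0.2329).
  (x - mu)^T · [Sigma^{-1} · (x - mu)] = (0)·(-0.0822) + (3)·(0.2329) = 0.6986.

Step 4 — take square root: d = √(0.6986) ≈ 0.8358.

d(x, mu) = √(0.6986) ≈ 0.8358


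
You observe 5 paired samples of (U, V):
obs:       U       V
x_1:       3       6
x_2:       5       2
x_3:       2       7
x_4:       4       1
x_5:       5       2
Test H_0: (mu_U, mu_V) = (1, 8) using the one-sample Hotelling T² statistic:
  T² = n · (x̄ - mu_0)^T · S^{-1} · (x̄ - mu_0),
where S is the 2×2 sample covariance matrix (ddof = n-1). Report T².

Step 1 — sample mean vector:
  mean(U) = (3 + 5 + 2 + 4 + 5) / 5 = 19/5 = 3.8
  mean(V) = (6 + 2 + 7 + 1 + 2) / 5 = 18/5 = 3.6
  x̄ = (3.8, 3.6),  deviation x̄ - mu_0 = (3.8, 3.6) - (1, 8) = (2.8, -4.4).

Step 2 — sample covariance matrix, S[i,j] = (1/(n-1)) · Σ_k (x_{k,i} - mean_i) · (x_{k,j} - mean_j), divisor n-1 = 4:
  S[U,U] = ((-0.8)·(-0.8) + (1.2)·(1.2) + (-1.8)·(-1.8) + (0.2)·(0.2) + (1.2)·(1.2)) / 4 = 6.8/4 = 1.7
  S[U,V] = ((-0.8)·(2.4) + (1.2)·(-1.6) + (-1.8)·(3.4) + (0.2)·(-2.6) + (1.2)·(-1.6)) / 4 = -12.4/4 = -3.1
  S[V,V] = ((2.4)·(2.4) + (-1.6)·(-1.6) + (3.4)·(3.4) + (-2.6)·(-2.6) + (-1.6)·(-1.6)) / 4 = 29.2/4 = 7.3
  S = [[1.7, -3.1],
 [-3.1, 7.3]].

Step 3 — invert S. det(S) = 1.7·7.3 - (-3.1)² = 2.8.
  S^{-1} = (1/det) · [[d, -b], [-b, a]] = [[2.6071, 1.1071],
 [1.1071, 0.6071]].

Step 4 — quadratic form (x̄ - mu_0)^T · S^{-1} · (x̄ - mu_0):
  S^{-1} · (x̄ - mu_0) = (2.4286, 0.4286),
  (x̄ - mu_0)^T · [...] = (2.8)·(2.4286) + (-4.4)·(0.4286) = 4.9143.

Step 5 — scale by n: T² = 5 · 4.9143 = 24.5714.

T² ≈ 24.5714


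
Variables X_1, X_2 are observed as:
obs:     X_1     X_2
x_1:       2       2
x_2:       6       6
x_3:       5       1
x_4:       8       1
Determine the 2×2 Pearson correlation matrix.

Step 1 — column means:
  mean(X_1) = (2 + 6 + 5 + 8) / 4 = 21/4 = 5.25
  mean(X_2) = (2 + 6 + 1 + 1) / 4 = 10/4 = 2.5

Step 2 — sample variances and covariances s[i,j] = (1/(n-1)) · Σ_k (x_{k,i} - mean_i) · (x_{k,j} - mean_j), with n-1 = 3:
  s[X_1,X_1] = ((-3.25)·(-3.25) + (0.75)·(0.75) + (-0.25)·(-0.25) + (2.75)·(2.75)) / 3 = 18.75/3 = 6.25
  s[X_1,X_2] = ((-3.25)·(-0.5) + (0.75)·(3.5) + (-0.25)·(-1.5) + (2.75)·(-1.5)) / 3 = 0.5/3 = 0.1667
  s[X_2,X_2] = ((-0.5)·(-0.5) + (3.5)·(3.5) + (-1.5)·(-1.5) + (-1.5)·(-1.5)) / 3 = 17/3 = 5.6667
  Sample standard deviations s_i = √(s[i,i]):
  s(X_1) = √(6.25) = 2.5
  s(X_2) = √(5.6667) = 2.3805

Step 3 — r_{ij} = s_{ij} / (s_i · s_j):
  r[X_1,X_1] = 1 (diagonal).
  r[X_1,X_2] = 0.1667 / (2.5 · 2.3805) = 0.1667 / 5.9512 = 0.028
  r[X_2,X_2] = 1 (diagonal).

R is symmetric with unit diagonal. Assembling:

R = [[1, 0.028],
 [0.028, 1]]


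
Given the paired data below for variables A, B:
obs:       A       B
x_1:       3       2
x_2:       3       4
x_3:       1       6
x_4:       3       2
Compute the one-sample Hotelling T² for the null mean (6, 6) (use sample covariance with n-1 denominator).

Step 1 — sample mean vector:
  mean(A) = (3 + 3 + 1 + 3) / 4 = 10/4 = 2.5
  mean(B) = (2 + 4 + 6 + 2) / 4 = 14/4 = 3.5
  x̄ = (2.5, 3.5),  deviation x̄ - mu_0 = (2.5, 3.5) - (6, 6) = (-3.5, -2.5).

Step 2 — sample covariance matrix, S[i,j] = (1/(n-1)) · Σ_k (x_{k,i} - mean_i) · (x_{k,j} - mean_j), divisor n-1 = 3:
  S[A,A] = ((0.5)·(0.5) + (0.5)·(0.5) + (-1.5)·(-1.5) + (0.5)·(0.5)) / 3 = 3/3 = 1
  S[A,B] = ((0.5)·(-1.5) + (0.5)·(0.5) + (-1.5)·(2.5) + (0.5)·(-1.5)) / 3 = -5/3 = -1.6667
  S[B,B] = ((-1.5)·(-1.5) + (0.5)·(0.5) + (2.5)·(2.5) + (-1.5)·(-1.5)) / 3 = 11/3 = 3.6667
  S = [[1, -1.6667],
 [-1.6667, 3.6667]].

Step 3 — invert S. det(S) = 1·3.6667 - (-1.6667)² = 0.8889.
  S^{-1} = (1/det) · [[d, -b], [-b, a]] = [[4.125, 1.875],
 [1.875, 1.125]].

Step 4 — quadratic form (x̄ - mu_0)^T · S^{-1} · (x̄ - mu_0):
  S^{-1} · (x̄ - mu_0) = (-19.125, -9.375),
  (x̄ - mu_0)^T · [...] = (-3.5)·(-19.125) + (-2.5)·(-9.375) = 90.375.

Step 5 — scale by n: T² = 4 · 90.375 = 361.5.

T² ≈ 361.5


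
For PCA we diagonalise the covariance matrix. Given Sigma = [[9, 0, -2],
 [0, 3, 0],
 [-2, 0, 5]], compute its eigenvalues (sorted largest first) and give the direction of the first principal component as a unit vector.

Step 1 — characteristic polynomial p(λ) = det(λI - Sigma) = λ³ - tr·λ² + c_1·λ - det, where tr = trace, c_1 = sum of the principal 2×2 minors, det = det(Sigma):
  tr = 9 + 3 + 5 = 17,
  c_1 = (9·3 - (0)²) + (9·5 - (-2)²) + (3·5 - (0)²) = 27 + 41 + 15 = 83,
  det = 9·(3·5 - (0)²) - (0)·((0)·5 - (0)·(-2)) + (-2)·((0)·(0) - 3·(-2)) = 9·(15) - (0)·(0) + (-2)·(6) = 123.
  So p(λ) = λ³ - 17λ² + 83λ - 123.
Step 2 — look for an integer root (rational root theorem: any rational root is an integer divisor of 123). Testing λ = 3:
  p(3) = 27 - 153 + 249 - 123 = 0  ✓
  Dividing out (λ - 3): p(λ) = (λ - 3)(λ² - 14λ + 41).
Step 3 — remaining eigenvalues from the quadratic λ² - 14λ + 41 = 0:
  Δ = 14² - 4·41 = 196 - 164 = 32,  λ = (14 ± √32)/2 = (14 ± 5.6569)/2 ≈ 9.8284 or 4.1716.
  Sorted: λ_1 = 9.8284,  λ_2 = 4.1716,  λ_3 = 3  (check: sum = 17 = tr ✓).

Step 4 — unit eigenvector for λ_1 ≈ 9.8284: v spans the null space of (Sigma - λ_1 I), whose rows are
  r_1 = (-0.8284, 0, -2),  r_2 = (0, -6.8284, 0),  r_3 = (-2, 0, -4.8284).
  v is orthogonal to every row, so take v ∝ r_1 × r_2 = ((0)·(0) - (-2)·(-6.8284), (-2)·(0) - (-0.8284)·(0), (-0.8284)·(-6.8284) - (0)·(0)) ≈ (-13.6569, 0, 5.6569).
  Rescale (multiply by -1 so the first nonzero entry is positive): u = (13.6569, 0, -5.6569).
  ||u|| = √((13.6569)² + (0)² + (-5.6569)²) = √(218.5097) ≈ 14.7821,  v_1 = u/||u|| ≈ (0.9239, 0, -0.3827) (||v_1|| = 1).

λ_1 = 9.8284,  λ_2 = 4.1716,  λ_3 = 3;  v_1 ≈ (0.9239, 0, -0.3827)


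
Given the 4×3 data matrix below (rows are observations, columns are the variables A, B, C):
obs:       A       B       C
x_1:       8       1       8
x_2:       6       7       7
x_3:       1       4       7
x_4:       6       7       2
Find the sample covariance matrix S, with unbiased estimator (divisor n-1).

Step 1 — column means:
  mean(A) = (8 + 6 + 1 + 6) / 4 = 21/4 = 5.25
  mean(B) = (1 + 7 + 4 + 7) / 4 = 19/4 = 4.75
  mean(C) = (8 + 7 + 7 + 2) / 4 = 24/4 = 6

Step 2 — sample covariance S[i,j] = (1/(n-1)) · Σ_k (x_{k,i} - mean_i) · (x_{k,j} - mean_j), with n-1 = 3.
  S[A,A] = ((2.75)·(2.75) + (0.75)·(0.75) + (-4.25)·(-4.25) + (0.75)·(0.75)) / 3 = 26.75/3 = 8.9167
  S[A,B] = ((2.75)·(-3.75) + (0.75)·(2.25) + (-4.25)·(-0.75) + (0.75)·(2.25)) / 3 = -3.75/3 = -1.25
  S[A,C] = ((2.75)·(2) + (0.75)·(1) + (-4.25)·(1) + (0.75)·(-4)) / 3 = -1/3 = -0.3333
  S[B,B] = ((-3.75)·(-3.75) + (2.25)·(2.25) + (-0.75)·(-0.75) + (2.25)·(2.25)) / 3 = 24.75/3 = 8.25
  S[B,C] = ((-3.75)·(2) + (2.25)·(1) + (-0.75)·(1) + (2.25)·(-4)) / 3 = -15/3 = -5
  S[C,C] = ((2)·(2) + (1)·(1) + (1)·(1) + (-4)·(-4)) / 3 = 22/3 = 7.3333

S is symmetric (S[j,i] = S[i,j]). Assembling:

S = [[8.9167, -1.25, -0.3333],
 [-1.25, 8.25, -5],
 [-0.3333, -5, 7.3333]]


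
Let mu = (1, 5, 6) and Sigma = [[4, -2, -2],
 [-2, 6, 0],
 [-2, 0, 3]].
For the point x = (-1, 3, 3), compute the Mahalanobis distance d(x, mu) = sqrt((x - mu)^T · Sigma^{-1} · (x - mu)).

Step 1 — centre the observation: (x - mu) = (-2, -2, -3).

Step 2 — invert Sigma (cofactor / det for 3×3, or solve directly):
  Sigma^{-1} = [[0.5, 0.1667, 0.3333],
 [0.1667, 0.2222, 0.1111],
 [0.3333, 0.1111, 0.5556]].

Step 3 — form the quadratic (x - mu)^T · Sigma^{-1} · (x - mu):
  Sigma^{-1} · (x - mu) = (-2.3333, -1.1111, -2.5556).
  (x - mu)^T · [Sigma^{-1} · (x - mu)] = (-2)·(-2.3333) + (-2)·(-1.1111) + (-3)·(-2.5556) = 14.5556.

Step 4 — take square root: d = √(14.5556) ≈ 3.8152.

d(x, mu) = √(14.5556) ≈ 3.8152


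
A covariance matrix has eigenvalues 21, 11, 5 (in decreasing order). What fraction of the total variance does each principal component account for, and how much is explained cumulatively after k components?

Step 1 — total variance = trace(Sigma) = Σ λ_i = 21 + 11 + 5 = 37.

Step 2 — fraction explained by component i = λ_i / Σ λ:
  PC1: 21/37 = 0.5676
  PC2: 11/37 = 0.2973
  PC3: 5/37 = 0.1351

Step 3 — cumulative fraction after k components = (λ_1 + ... + λ_k) / Σ λ:
  k = 1: 21/37 = 0.5676
  k = 2: (21 + 11)/37 = 32/37 = 0.8649
  k = 3: (21 + 11 + 5)/37 = 37/37 = 1

Summary (fraction, with percent):

explained: PC1 0.5676 (56.76%), PC2 0.2973 (29.73%), PC3 0.1351 (13.51%);  cumulative: 0.5676, 0.8649, 1


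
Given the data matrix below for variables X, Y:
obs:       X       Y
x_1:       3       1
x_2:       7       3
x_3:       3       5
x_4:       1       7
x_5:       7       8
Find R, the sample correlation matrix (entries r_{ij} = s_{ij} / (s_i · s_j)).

Step 1 — column means:
  mean(X) = (3 + 7 + 3 + 1 + 7) / 5 = 21/5 = 4.2
  mean(Y) = (1 + 3 + 5 + 7 + 8) / 5 = 24/5 = 4.8

Step 2 — sample variances and covariances s[i,j] = (1/(n-1)) · Σ_k (x_{k,i} - mean_i) · (x_{k,j} - mean_j), with n-1 = 4:
  s[X,X] = ((-1.2)·(-1.2) + (2.8)·(2.8) + (-1.2)·(-1.2) + (-3.2)·(-3.2) + (2.8)·(2.8)) / 4 = 28.8/4 = 7.2
  s[X,Y] = ((-1.2)·(-3.8) + (2.8)·(-1.8) + (-1.2)·(0.2) + (-3.2)·(2.2) + (2.8)·(3.2)) / 4 = 1.2/4 = 0.3
  s[Y,Y] = ((-3.8)·(-3.8) + (-1.8)·(-1.8) + (0.2)·(0.2) + (2.2)·(2.2) + (3.2)·(3.2)) / 4 = 32.8/4 = 8.2
  Sample standard deviations s_i = √(s[i,i]):
  s(X) = √(7.2) = 2.6833
  s(Y) = √(8.2) = 2.8636

Step 3 — r_{ij} = s_{ij} / (s_i · s_j):
  r[X,X] = 1 (diagonal).
  r[X,Y] = 0.3 / (2.6833 · 2.8636) = 0.3 / 7.6837 = 0.039
  r[Y,Y] = 1 (diagonal).

R is symmetric with unit diagonal. Assembling:

R = [[1, 0.039],
 [0.039, 1]]


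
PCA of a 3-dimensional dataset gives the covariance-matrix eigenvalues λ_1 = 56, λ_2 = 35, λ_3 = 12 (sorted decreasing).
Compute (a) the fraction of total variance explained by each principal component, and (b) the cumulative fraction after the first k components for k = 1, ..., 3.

Step 1 — total variance = trace(Sigma) = Σ λ_i = 56 + 35 + 12 = 103.

Step 2 — fraction explained by component i = λ_i / Σ λ:
  PC1: 56/103 = 0.5437
  PC2: 35/103 = 0.3398
  PC3: 12/103 = 0.1165

Step 3 — cumulative fraction after k components = (λ_1 + ... + λ_k) / Σ λ:
  k = 1: 56/103 = 0.5437
  k = 2: (56 + 35)/103 = 91/103 = 0.8835
  k = 3: (56 + 35 + 12)/103 = 103/103 = 1

Summary (fraction, with percent):

explained: PC1 0.5437 (54.37%), PC2 0.3398 (33.98%), PC3 0.1165 (11.65%);  cumulative: 0.5437, 0.8835, 1


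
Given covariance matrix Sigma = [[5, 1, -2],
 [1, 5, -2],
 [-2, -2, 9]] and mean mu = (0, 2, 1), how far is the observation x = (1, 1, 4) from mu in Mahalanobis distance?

Step 1 — centre the observation: (x - mu) = (1, -1, 3).

Step 2 — invert Sigma (cofactor / det for 3×3, or solve directly):
  Sigma^{-1} = [[0.2228, -0.0272, 0.0435],
 [-0.0272, 0.2228, 0.0435],
 [0.0435, 0.0435, 0.1304]].

Step 3 — form the quadratic (x - mu)^T · Sigma^{-1} · (x - mu):
  Sigma^{-1} · (x - mu) = (0.3804, -0.1196, 0.3913).
  (x - mu)^T · [Sigma^{-1} · (x - mu)] = (1)·(0.3804) + (-1)·(-0.1196) + (3)·(0.3913) = 1.6739.

Step 4 — take square root: d = √(1.6739) ≈ 1.2938.

d(x, mu) = √(1.6739) ≈ 1.2938


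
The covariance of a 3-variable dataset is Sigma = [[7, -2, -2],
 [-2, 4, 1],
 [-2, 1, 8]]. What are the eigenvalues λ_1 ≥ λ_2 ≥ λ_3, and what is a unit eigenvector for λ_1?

Step 1 — characteristic polynomial p(λ) = det(λI - Sigma) = λ³ - tr·λ² + c_1·λ - det, where tr = trace, c_1 = sum of the principal 2×2 minors, det = det(Sigma):
  tr = 7 + 4 + 8 = 19,
  c_1 = (7·4 - (-2)²) + (7·8 - (-2)²) + (4·8 - (1)²) = 24 + 52 + 31 = 107,
  det = 7·(4·8 - (1)²) - (-2)·((-2)·8 - (1)·(-2)) + (-2)·((-2)·(1) - 4·(-2)) = 7·(31) - (-2)·(-14) + (-2)·(6) = 177.
  So p(λ) = λ³ - 19λ² + 107λ - 177.
Step 2 — look for an integer root (rational root theorem: any rational root is an integer divisor of 177). Testing λ = 3:
  p(3) = 27 - 171 + 321 - 177 = 0  ✓
  Dividing out (λ - 3): p(λ) = (λ - 3)(λ² - 16λ + 59).
Step 3 — remaining eigenvalues from the quadratic λ² - 16λ + 59 = 0:
  Δ = 16² - 4·59 = 256 - 236 = 20,  λ = (16 ± √20)/2 = (16 ± 4.4721)/2 ≈ 10.2361 or 5.7639.
  Sorted: λ_1 = 10.2361,  λ_2 = 5.7639,  λ_3 = 3  (check: sum = 19 = tr ✓).

Step 4 — unit eigenvector for λ_1 ≈ 10.2361: v spans the null space of (Sigma - λ_1 I), whose rows are
  r_1 = (-3.2361, -2, -2),  r_2 = (-2, -6.2361, 1),  r_3 = (-2, 1, -2.2361).
  v is orthogonal to every row, so take v ∝ r_1 × r_2 = ((-2)·(1) - (-2)·(-6.2361), (-2)·(-2) - (-3.2361)·(1), (-3.2361)·(-6.2361) - (-2)·(-2)) ≈ (-14.4721, 7.2361, 16.1803).
  Rescale (multiply by -1 so the first nonzero entry is positive): u = (14.4721, -7.2361, -16.1803).
  ||u|| = √((14.4721)² + (-7.2361)² + (-16.1803)²) = √(523.6068) ≈ 22.8825,  v_1 = u/||u|| ≈ (0.6325, -0.3162, -0.7071) (||v_1|| = 1).

λ_1 = 10.2361,  λ_2 = 5.7639,  λ_3 = 3;  v_1 ≈ (0.6325, -0.3162, -0.7071)


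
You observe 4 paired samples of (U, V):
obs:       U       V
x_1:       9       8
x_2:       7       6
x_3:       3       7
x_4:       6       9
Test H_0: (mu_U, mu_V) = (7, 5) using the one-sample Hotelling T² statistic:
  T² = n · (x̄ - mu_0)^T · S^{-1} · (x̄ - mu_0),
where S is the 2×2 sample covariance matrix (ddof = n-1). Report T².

Step 1 — sample mean vector:
  mean(U) = (9 + 7 + 3 + 6) / 4 = 25/4 = 6.25
  mean(V) = (8 + 6 + 7 + 9) / 4 = 30/4 = 7.5
  x̄ = (6.25, 7.5),  deviation x̄ - mu_0 = (6.25, 7.5) - (7, 5) = (-0.75, 2.5).

Step 2 — sample covariance matrix, S[i,j] = (1/(n-1)) · Σ_k (x_{k,i} - mean_i) · (x_{k,j} - mean_j), divisor n-1 = 3:
  S[U,U] = ((2.75)·(2.75) + (0.75)·(0.75) + (-3.25)·(-3.25) + (-0.25)·(-0.25)) / 3 = 18.75/3 = 6.25
  S[U,V] = ((2.75)·(0.5) + (0.75)·(-1.5) + (-3.25)·(-0.5) + (-0.25)·(1.5)) / 3 = 1.5/3 = 0.5
  S[V,V] = ((0.5)·(0.5) + (-1.5)·(-1.5) + (-0.5)·(-0.5) + (1.5)·(1.5)) / 3 = 5/3 = 1.6667
  S = [[6.25, 0.5],
 [0.5, 1.6667]].

Step 3 — invert S. det(S) = 6.25·1.6667 - (0.5)² = 10.1667.
  S^{-1} = (1/det) · [[d, -b], [-b, a]] = [[0.1639, -0.0492],
 [-0.0492, 0.6148]].

Step 4 — quadratic form (x̄ - mu_0)^T · S^{-1} · (x̄ - mu_0):
  S^{-1} · (x̄ - mu_0) = (-0.2459, 1.5738),
  (x̄ - mu_0)^T · [...] = (-0.75)·(-0.2459) + (2.5)·(1.5738) = 4.1189.

Step 5 — scale by n: T² = 4 · 4.1189 = 16.4754.

T² ≈ 16.4754


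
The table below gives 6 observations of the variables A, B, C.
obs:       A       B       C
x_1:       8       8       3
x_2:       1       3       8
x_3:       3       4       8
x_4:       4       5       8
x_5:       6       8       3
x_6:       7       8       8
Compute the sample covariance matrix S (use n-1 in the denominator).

Step 1 — column means:
  mean(A) = (8 + 1 + 3 + 4 + 6 + 7) / 6 = 29/6 = 4.8333
  mean(B) = (8 + 3 + 4 + 5 + 8 + 8) / 6 = 36/6 = 6
  mean(C) = (3 + 8 + 8 + 8 + 3 + 8) / 6 = 38/6 = 6.3333

Step 2 — sample covariance S[i,j] = (1/(n-1)) · Σ_k (x_{k,i} - mean_i) · (x_{k,j} - mean_j), with n-1 = 5.
  S[A,A] = ((3.1667)·(3.1667) + (-3.8333)·(-3.8333) + (-1.8333)·(-1.8333) + (-0.8333)·(-0.8333) + (1.1667)·(1.1667) + (2.1667)·(2.1667)) / 5 = 34.8333/5 = 6.9667
  S[A,B] = ((3.1667)·(2) + (-3.8333)·(-3) + (-1.8333)·(-2) + (-0.8333)·(-1) + (1.1667)·(2) + (2.1667)·(2)) / 5 = 29/5 = 5.8
  S[A,C] = ((3.1667)·(-3.3333) + (-3.8333)·(1.6667) + (-1.8333)·(1.6667) + (-0.8333)·(1.6667) + (1.1667)·(-3.3333) + (2.1667)·(1.6667)) / 5 = -21.6667/5 = -4.3333
  S[B,B] = ((2)·(2) + (-3)·(-3) + (-2)·(-2) + (-1)·(-1) + (2)·(2) + (2)·(2)) / 5 = 26/5 = 5.2
  S[B,C] = ((2)·(-3.3333) + (-3)·(1.6667) + (-2)·(1.6667) + (-1)·(1.6667) + (2)·(-3.3333) + (2)·(1.6667)) / 5 = -20/5 = -4
  S[C,C] = ((-3.3333)·(-3.3333) + (1.6667)·(1.6667) + (1.6667)·(1.6667) + (1.6667)·(1.6667) + (-3.3333)·(-3.3333) + (1.6667)·(1.6667)) / 5 = 33.3333/5 = 6.6667

S is symmetric (S[j,i] = S[i,j]). Assembling:

S = [[6.9667, 5.8, -4.3333],
 [5.8, 5.2, -4],
 [-4.3333, -4, 6.6667]]


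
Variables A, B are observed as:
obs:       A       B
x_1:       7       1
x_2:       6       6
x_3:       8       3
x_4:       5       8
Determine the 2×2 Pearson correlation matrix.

Step 1 — column means:
  mean(A) = (7 + 6 + 8 + 5) / 4 = 26/4 = 6.5
  mean(B) = (1 + 6 + 3 + 8) / 4 = 18/4 = 4.5

Step 2 — sample variances and covariances s[i,j] = (1/(n-1)) · Σ_k (x_{k,i} - mean_i) · (x_{k,j} - mean_j), with n-1 = 3:
  s[A,A] = ((0.5)·(0.5) + (-0.5)·(-0.5) + (1.5)·(1.5) + (-1.5)·(-1.5)) / 3 = 5/3 = 1.6667
  s[A,B] = ((0.5)·(-3.5) + (-0.5)·(1.5) + (1.5)·(-1.5) + (-1.5)·(3.5)) / 3 = -10/3 = -3.3333
  s[B,B] = ((-3.5)·(-3.5) + (1.5)·(1.5) + (-1.5)·(-1.5) + (3.5)·(3.5)) / 3 = 29/3 = 9.6667
  Sample standard deviations s_i = √(s[i,i]):
  s(A) = √(1.6667) = 1.291
  s(B) = √(9.6667) = 3.1091

Step 3 — r_{ij} = s_{ij} / (s_i · s_j):
  r[A,A] = 1 (diagonal).
  r[A,B] = -3.3333 / (1.291 · 3.1091) = -3.3333 / 4.0139 = -0.8305
  r[B,B] = 1 (diagonal).

R is symmetric with unit diagonal. Assembling:

R = [[1, -0.8305],
 [-0.8305, 1]]


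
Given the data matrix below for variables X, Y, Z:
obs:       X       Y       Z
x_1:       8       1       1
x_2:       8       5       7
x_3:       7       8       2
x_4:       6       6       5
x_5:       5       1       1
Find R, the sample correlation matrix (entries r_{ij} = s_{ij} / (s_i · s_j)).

Step 1 — column means:
  mean(X) = (8 + 8 + 7 + 6 + 5) / 5 = 34/5 = 6.8
  mean(Y) = (1 + 5 + 8 + 6 + 1) / 5 = 21/5 = 4.2
  mean(Z) = (1 + 7 + 2 + 5 + 1) / 5 = 16/5 = 3.2

Step 2 — sample variances and covariances s[i,j] = (1/(n-1)) · Σ_k (x_{k,i} - mean_i) · (x_{k,j} - mean_j), with n-1 = 4:
  s[X,X] = ((1.2)·(1.2) + (1.2)·(1.2) + (0.2)·(0.2) + (-0.8)·(-0.8) + (-1.8)·(-1.8)) / 4 = 6.8/4 = 1.7
  s[X,Y] = ((1.2)·(-3.2) + (1.2)·(0.8) + (0.2)·(3.8) + (-0.8)·(1.8) + (-1.8)·(-3.2)) / 4 = 2.2/4 = 0.55
  s[X,Z] = ((1.2)·(-2.2) + (1.2)·(3.8) + (0.2)·(-1.2) + (-0.8)·(1.8) + (-1.8)·(-2.2)) / 4 = 4.2/4 = 1.05
  s[Y,Y] = ((-3.2)·(-3.2) + (0.8)·(0.8) + (3.8)·(3.8) + (1.8)·(1.8) + (-3.2)·(-3.2)) / 4 = 38.8/4 = 9.7
  s[Y,Z] = ((-3.2)·(-2.2) + (0.8)·(3.8) + (3.8)·(-1.2) + (1.8)·(1.8) + (-3.2)·(-2.2)) / 4 = 15.8/4 = 3.95
  s[Z,Z] = ((-2.2)·(-2.2) + (3.8)·(3.8) + (-1.2)·(-1.2) + (1.8)·(1.8) + (-2.2)·(-2.2)) / 4 = 28.8/4 = 7.2
  Sample standard deviations s_i = √(s[i,i]):
  s(X) = √(1.7) = 1.3038
  s(Y) = √(9.7) = 3.1145
  s(Z) = √(7.2) = 2.6833

Step 3 — r_{ij} = s_{ij} / (s_i · s_j):
  r[X,X] = 1 (diagonal).
  r[X,Y] = 0.55 / (1.3038 · 3.1145) = 0.55 / 4.0608 = 0.1354
  r[X,Z] = 1.05 / (1.3038 · 2.6833) = 1.05 / 3.4986 = 0.3001
  r[Y,Y] = 1 (diagonal).
  r[Y,Z] = 3.95 / (3.1145 · 2.6833) = 3.95 / 8.357 = 0.4727
  r[Z,Z] = 1 (diagonal).

R is symmetric with unit diagonal. Assembling:

R = [[1, 0.1354, 0.3001],
 [0.1354, 1, 0.4727],
 [0.3001, 0.4727, 1]]


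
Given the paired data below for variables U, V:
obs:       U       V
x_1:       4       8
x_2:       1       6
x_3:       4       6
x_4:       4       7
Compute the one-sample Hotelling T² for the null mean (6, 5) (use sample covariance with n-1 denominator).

Step 1 — sample mean vector:
  mean(U) = (4 + 1 + 4 + 4) / 4 = 13/4 = 3.25
  mean(V) = (8 + 6 + 6 + 7) / 4 = 27/4 = 6.75
  x̄ = (3.25, 6.75),  deviation x̄ - mu_0 = (3.25, 6.75) - (6, 5) = (-2.75, 1.75).

Step 2 — sample covariance matrix, S[i,j] = (1/(n-1)) · Σ_k (x_{k,i} - mean_i) · (x_{k,j} - mean_j), divisor n-1 = 3:
  S[U,U] = ((0.75)·(0.75) + (-2.25)·(-2.25) + (0.75)·(0.75) + (0.75)·(0.75)) / 3 = 6.75/3 = 2.25
  S[U,V] = ((0.75)·(1.25) + (-2.25)·(-0.75) + (0.75)·(-0.75) + (0.75)·(0.25)) / 3 = 2.25/3 = 0.75
  S[V,V] = ((1.25)·(1.25) + (-0.75)·(-0.75) + (-0.75)·(-0.75) + (0.25)·(0.25)) / 3 = 2.75/3 = 0.9167
  S = [[2.25, 0.75],
 [0.75, 0.9167]].

Step 3 — invert S. det(S) = 2.25·0.9167 - (0.75)² = 1.5.
  S^{-1} = (1/det) · [[d, -b], [-b, a]] = [[0.6111, -0.5],
 [-0.5, 1.5]].

Step 4 — quadratic form (x̄ - mu_0)^T · S^{-1} · (x̄ - mu_0):
  S^{-1} · (x̄ - mu_0) = (-2.5556, 4),
  (x̄ - mu_0)^T · [...] = (-2.75)·(-2.5556) + (1.75)·(4) = 14.0278.

Step 5 — scale by n: T² = 4 · 14.0278 = 56.1111.

T² ≈ 56.1111


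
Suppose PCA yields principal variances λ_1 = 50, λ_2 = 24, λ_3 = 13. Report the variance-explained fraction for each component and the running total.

Step 1 — total variance = trace(Sigma) = Σ λ_i = 50 + 24 + 13 = 87.

Step 2 — fraction explained by component i = λ_i / Σ λ:
  PC1: 50/87 = 0.5747
  PC2: 24/87 = 0.2759
  PC3: 13/87 = 0.1494

Step 3 — cumulative fraction after k components = (λ_1 + ... + λ_k) / Σ λ:
  k = 1: 50/87 = 0.5747
  k = 2: (50 + 24)/87 = 74/87 = 0.8506
  k = 3: (50 + 24 + 13)/87 = 87/87 = 1

Summary (fraction, with percent):

explained: PC1 0.5747 (57.47%), PC2 0.2759 (27.59%), PC3 0.1494 (14.94%);  cumulative: 0.5747, 0.8506, 1


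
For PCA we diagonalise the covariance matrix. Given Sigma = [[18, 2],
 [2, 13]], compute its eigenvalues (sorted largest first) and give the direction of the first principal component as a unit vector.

Step 1 — characteristic polynomial of 2×2 Sigma:
  det(Sigma - λI) = λ² - trace · λ + det = 0.
  trace = 18 + 13 = 31, det = 18·13 - (2)² = 230.
Step 2 — discriminant:
  Δ = trace² - 4·det = 961 - 920 = 41.
Step 3 — eigenvalues:
  λ = (trace ± √Δ)/2 = (31 ± 6.4031)/2,
  λ_1 = 18.7016,  λ_2 = 12.2984.

Step 4 — unit eigenvector for λ_1: solve (Sigma - λ_1 I)v = 0. First row:
  (18 - 18.7016)·v_x + (2)·v_y = 0, i.e. (-0.7016)·v_x + (2)·v_y = 0,
  so v ∝ (b, λ_1 - a) = (2, 0.7016) = u.
  ||u|| = √((2)² + (0.7016)²) = √(4.4922) ≈ 2.1195,
  v_1 = u/||u|| ≈ (0.9436, 0.331) (||v_1|| = 1).

λ_1 = 18.7016,  λ_2 = 12.2984;  v_1 ≈ (0.9436, 0.331)


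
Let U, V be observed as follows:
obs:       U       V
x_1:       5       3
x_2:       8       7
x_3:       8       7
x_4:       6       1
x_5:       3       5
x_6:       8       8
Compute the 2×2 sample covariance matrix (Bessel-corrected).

Step 1 — column means:
  mean(U) = (5 + 8 + 8 + 6 + 3 + 8) / 6 = 38/6 = 6.3333
  mean(V) = (3 + 7 + 7 + 1 + 5 + 8) / 6 = 31/6 = 5.1667

Step 2 — sample covariance S[i,j] = (1/(n-1)) · Σ_k (x_{k,i} - mean_i) · (x_{k,j} - mean_j), with n-1 = 5.
  S[U,U] = ((-1.3333)·(-1.3333) + (1.6667)·(1.6667) + (1.6667)·(1.6667) + (-0.3333)·(-0.3333) + (-3.3333)·(-3.3333) + (1.6667)·(1.6667)) / 5 = 21.3333/5 = 4.2667
  S[U,V] = ((-1.3333)·(-2.1667) + (1.6667)·(1.8333) + (1.6667)·(1.8333) + (-0.3333)·(-4.1667) + (-3.3333)·(-0.1667) + (1.6667)·(2.8333)) / 5 = 15.6667/5 = 3.1333
  S[V,V] = ((-2.1667)·(-2.1667) + (1.8333)·(1.8333) + (1.8333)·(1.8333) + (-4.1667)·(-4.1667) + (-0.1667)·(-0.1667) + (2.8333)·(2.8333)) / 5 = 36.8333/5 = 7.3667

S is symmetric (S[j,i] = S[i,j]). Assembling:

S = [[4.2667, 3.1333],
 [3.1333, 7.3667]]


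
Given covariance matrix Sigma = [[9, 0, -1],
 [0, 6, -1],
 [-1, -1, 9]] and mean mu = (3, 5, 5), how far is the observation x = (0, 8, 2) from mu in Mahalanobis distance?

Step 1 — centre the observation: (x - mu) = (-3, 3, -3).

Step 2 — invert Sigma (cofactor / det for 3×3, or solve directly):
  Sigma^{-1} = [[0.1125, 0.0021, 0.0127],
 [0.0021, 0.1699, 0.0191],
 [0.0127, 0.0191, 0.1146]].

Step 3 — form the quadratic (x - mu)^T · Sigma^{-1} · (x - mu):
  Sigma^{-1} · (x - mu) = (-0.3694, 0.4459, -0.3248).
  (x - mu)^T · [Sigma^{-1} · (x - mu)] = (-3)·(-0.3694) + (3)·(0.4459) + (-3)·(-0.3248) = 3.4204.

Step 4 — take square root: d = √(3.4204) ≈ 1.8494.

d(x, mu) = √(3.4204) ≈ 1.8494


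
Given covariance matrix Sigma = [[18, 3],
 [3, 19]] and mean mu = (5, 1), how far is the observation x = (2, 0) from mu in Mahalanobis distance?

Step 1 — centre the observation: (x - mu) = (-3, -1).

Step 2 — invert Sigma. det(Sigma) = 18·19 - (3)² = 333.
  Sigma^{-1} = (1/det) · [[d, -b], [-b, a]] = [[0.0571, -0.009],
 [-0.009, 0.0541]].

Step 3 — form the quadratic (x - mu)^T · Sigma^{-1} · (x - mu):
  Sigma^{-1} · (x - mu) = (-0.1622, -0.027).
  (x - mu)^T · [Sigma^{-1} · (x - mu)] = (-3)·(-0.1622) + (-1)·(-0.027) = 0.5135.

Step 4 — take square root: d = √(0.5135) ≈ 0.7166.

d(x, mu) = √(0.5135) ≈ 0.7166
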